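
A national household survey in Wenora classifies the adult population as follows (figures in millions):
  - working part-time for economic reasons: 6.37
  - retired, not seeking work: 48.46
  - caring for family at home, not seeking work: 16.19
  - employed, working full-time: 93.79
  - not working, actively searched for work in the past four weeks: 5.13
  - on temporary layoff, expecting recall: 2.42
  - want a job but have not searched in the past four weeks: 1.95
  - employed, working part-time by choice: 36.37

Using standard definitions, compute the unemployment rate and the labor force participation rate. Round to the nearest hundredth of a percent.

Employed = 6.37 + 93.79 + 36.37 = 136.53 million (anyone who worked, including part-time for economic reasons, counts as employed).
Unemployed = 5.13 + 2.42 = 7.55 million (jobless and actively searching, or on temporary layoff).
Labor force = 136.53 + 7.55 = 144.08 million.
Not in labor force = 48.46 + 16.19 + 1.95 = 66.60 million (those not working and not actively searching are outside the labor force — including those who want a job but have given up searching).
Civilian working-age population = 144.08 + 66.60 = 210.68 million.
Unemployment rate = 7.55 / 144.08 = 5.24%.
Labor force participation rate = 144.08 / 210.68 = 68.39%.

Unemployment rate ≈ 5.24%; labor force participation rate ≈ 68.39%.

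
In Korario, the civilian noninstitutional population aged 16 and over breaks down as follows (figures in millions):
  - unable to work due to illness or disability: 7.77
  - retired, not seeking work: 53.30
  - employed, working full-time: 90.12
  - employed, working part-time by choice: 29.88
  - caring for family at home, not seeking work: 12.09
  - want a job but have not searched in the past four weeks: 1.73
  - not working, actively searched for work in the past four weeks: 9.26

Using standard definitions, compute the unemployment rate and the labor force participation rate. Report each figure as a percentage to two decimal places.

Unemployment rate ≈ 7.16%; labor force participation rate ≈ 63.32%.

Employed = 90.12 + 29.88 = 120.00 million.
Unemployed = 9.26 million.
Labor force = 120.00 + 9.26 = 129.26 million.
Not in labor force = 7.77 + 53.30 + 12.09 + 1.73 = 74.89 million (those not working and not actively searching are outside the labor force — including those who want a job but have given up searching).
Civilian working-age population = 129.26 + 74.89 = 204.15 million.
Unemployment rate = 9.26 / 129.26 = 7.16%.
Labor force participation rate = 129.26 / 204.15 = 63.32%.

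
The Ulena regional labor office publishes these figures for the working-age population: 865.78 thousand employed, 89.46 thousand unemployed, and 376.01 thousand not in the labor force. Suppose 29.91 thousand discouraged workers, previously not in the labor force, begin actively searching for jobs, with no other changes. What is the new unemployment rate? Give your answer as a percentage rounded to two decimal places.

New unemployment rate ≈ 12.12%.

Initially, labor force = 865.78 + 89.46 = 955.24 thousand, so u = 89.46/955.24 = 9.37%.
After the change, unemployed and labor force both rise by 29.91 → E = 865.78, U = 119.37, labor force = 985.15 thousand.
New unemployment rate = 119.37 / 985.15 = 12.12%.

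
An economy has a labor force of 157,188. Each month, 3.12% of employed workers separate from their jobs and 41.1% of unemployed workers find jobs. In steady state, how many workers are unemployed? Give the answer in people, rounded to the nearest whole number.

Steady-state unemployment rate u* = s/(s+f) = 3.12/(3.12+41.1) = 0.070556.
Unemployed = u* × labor force = 0.070556 × 157,188 ≈ 11,091.

About 11,091 are unemployed in steady state.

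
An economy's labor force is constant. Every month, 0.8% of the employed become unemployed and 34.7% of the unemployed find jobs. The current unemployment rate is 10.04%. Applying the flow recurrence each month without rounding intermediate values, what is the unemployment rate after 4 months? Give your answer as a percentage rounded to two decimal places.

Unemployment rate after four months ≈ 3.60%.

With a fixed labor force, u_{t+1} = u_t + s·(1−u_t) − f·u_t = u_t·(1−s−f) + s.
Here 1−s−f = 0.645 and s = 0.008.
u_1 = 0.100400 × 0.645 + 0.008 = 0.072758.
u_2 = 0.072758 × 0.645 + 0.008 = 0.054929.
u_3 = 0.054929 × 0.645 + 0.008 = 0.043429.
u_4 = 0.043429 × 0.645 + 0.008 = 0.036012.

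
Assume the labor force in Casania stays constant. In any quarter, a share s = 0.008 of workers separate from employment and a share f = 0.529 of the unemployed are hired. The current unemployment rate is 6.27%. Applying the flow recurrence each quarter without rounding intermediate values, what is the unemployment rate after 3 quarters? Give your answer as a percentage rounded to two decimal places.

With a fixed labor force, u_{t+1} = u_t + s·(1−u_t) − f·u_t = u_t·(1−s−f) + s.
Here 1−s−f = 0.463 and s = 0.008.
u_1 = 0.062700 × 0.463 + 0.008 = 0.037030.
u_2 = 0.037030 × 0.463 + 0.008 = 0.025145.
u_3 = 0.025145 × 0.463 + 0.008 = 0.019642.

Unemployment rate after three quarters ≈ 1.96%.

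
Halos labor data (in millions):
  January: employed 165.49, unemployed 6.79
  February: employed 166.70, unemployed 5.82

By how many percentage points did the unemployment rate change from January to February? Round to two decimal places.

January: labor force = 165.49 + 6.79 = 172.28; u = 6.79/172.28 = 3.94%.
February: labor force = 166.70 + 5.82 = 172.52; u = 5.82/172.52 = 3.37%.
Change = 3.37% − 3.94% = −0.57 pp.

The unemployment rate changed by −0.57 percentage points.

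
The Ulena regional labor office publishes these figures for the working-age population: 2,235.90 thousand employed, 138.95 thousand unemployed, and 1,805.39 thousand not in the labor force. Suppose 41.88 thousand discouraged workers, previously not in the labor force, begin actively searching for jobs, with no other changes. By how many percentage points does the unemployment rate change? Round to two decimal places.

The unemployment rate changes by +1.63 percentage points.

Initially, labor force = 2,235.90 + 138.95 = 2,374.85 thousand, so u = 138.95/2,374.85 = 5.85%.
After the change, unemployed and labor force both rise by 41.88 → E = 2,235.90, U = 180.83, labor force = 2,416.73 thousand.
New unemployment rate = 180.83 / 2,416.73 = 7.48%.
Change = 7.48% − 5.85% = +1.63 percentage points.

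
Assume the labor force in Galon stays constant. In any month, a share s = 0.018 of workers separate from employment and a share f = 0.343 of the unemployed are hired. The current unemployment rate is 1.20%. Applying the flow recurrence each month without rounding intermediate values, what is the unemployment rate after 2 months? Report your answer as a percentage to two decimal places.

With a fixed labor force, u_{t+1} = u_t + s·(1−u_t) − f·u_t = u_t·(1−s−f) + s.
Here 1−s−f = 0.639 and s = 0.018.
u_1 = 0.012000 × 0.639 + 0.018 = 0.025668.
u_2 = 0.025668 × 0.639 + 0.018 = 0.034402.

Unemployment rate after two months ≈ 3.44%.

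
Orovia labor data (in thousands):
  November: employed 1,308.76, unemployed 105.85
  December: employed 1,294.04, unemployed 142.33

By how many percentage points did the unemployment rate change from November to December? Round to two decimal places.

The unemployment rate changed by +2.43 percentage points.

November: labor force = 1,308.76 + 105.85 = 1,414.61; u = 105.85/1,414.61 = 7.48%.
December: labor force = 1,294.04 + 142.33 = 1,436.37; u = 142.33/1,436.37 = 9.91%.
Change = 9.91% − 7.48% = +2.43 pp.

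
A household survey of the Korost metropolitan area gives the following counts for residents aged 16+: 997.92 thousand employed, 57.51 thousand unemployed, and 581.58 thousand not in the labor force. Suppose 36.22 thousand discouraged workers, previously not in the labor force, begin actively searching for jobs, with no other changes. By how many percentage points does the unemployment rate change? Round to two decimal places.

The unemployment rate changes by +3.14 percentage points.

Initially, labor force = 997.92 + 57.51 = 1,055.43 thousand, so u = 57.51/1,055.43 = 5.45%.
After the change, unemployed and labor force both rise by 36.22 → E = 997.92, U = 93.73, labor force = 1,091.65 thousand.
New unemployment rate = 93.73 / 1,091.65 = 8.59%.
Change = 8.59% − 5.45% = +3.14 percentage points.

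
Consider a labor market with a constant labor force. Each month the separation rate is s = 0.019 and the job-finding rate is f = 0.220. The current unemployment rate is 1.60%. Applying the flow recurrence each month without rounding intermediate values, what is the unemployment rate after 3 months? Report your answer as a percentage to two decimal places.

Unemployment rate after three months ≈ 5.15%.

With a fixed labor force, u_{t+1} = u_t + s·(1−u_t) − f·u_t = u_t·(1−s−f) + s.
Here 1−s−f = 0.761 and s = 0.019.
u_1 = 0.016000 × 0.761 + 0.019 = 0.031176.
u_2 = 0.031176 × 0.761 + 0.019 = 0.042725.
u_3 = 0.042725 × 0.761 + 0.019 = 0.051514.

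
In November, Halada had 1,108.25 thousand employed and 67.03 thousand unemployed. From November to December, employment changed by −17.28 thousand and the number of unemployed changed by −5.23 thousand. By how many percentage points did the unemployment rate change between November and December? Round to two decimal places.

November: labor force = 1,108.25 + 67.03 = 1,175.28; u = 67.03/1,175.28 = 5.70%.
December: labor force = 1,090.97 + 61.80 = 1,152.77; u = 61.80/1,152.77 = 5.36%.
Change = 5.36% − 5.70% = −0.34 pp.

The unemployment rate changed by −0.34 percentage points.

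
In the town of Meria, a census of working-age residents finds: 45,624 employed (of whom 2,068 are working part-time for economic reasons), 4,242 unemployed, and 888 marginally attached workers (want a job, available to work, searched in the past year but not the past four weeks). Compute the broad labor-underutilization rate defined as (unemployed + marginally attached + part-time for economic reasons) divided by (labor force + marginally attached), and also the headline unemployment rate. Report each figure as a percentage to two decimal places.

Broad underutilization rate ≈ 14.18%; headline unemployment rate ≈ 8.51%.

Labor force = 45,624 + 4,242 = 49,866.
Numerator = 4,242 + 888 + 2,068 = 7,198.
Denominator = 49,866 + 888 = 50,754.
Broad rate = 7,198 / 50,754 = 14.18%.
Headline unemployment rate = 4,242 / 49,866 = 8.51%.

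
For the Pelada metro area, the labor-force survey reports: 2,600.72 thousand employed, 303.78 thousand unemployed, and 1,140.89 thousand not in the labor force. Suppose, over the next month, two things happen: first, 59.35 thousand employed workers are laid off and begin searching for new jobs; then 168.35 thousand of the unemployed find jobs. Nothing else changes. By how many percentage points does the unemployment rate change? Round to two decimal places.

The unemployment rate changes by −3.75 percentage points.

Initially, labor force = 2,600.72 + 303.78 = 2,904.50 thousand, so u = 303.78/2,904.50 = 10.46%.
After the first change, employed falls and unemployed rises by 59.35; labor force unchanged → E = 2,541.37, U = 363.13, labor force = 2,904.50 thousand.
After the second change, unemployed falls and employed rises by 168.35; labor force unchanged → E = 2,709.72, U = 194.78, labor force = 2,904.50 thousand.
New unemployment rate = 194.78 / 2,904.50 = 6.71%.
Change = 6.71% − 10.46% = −3.75 percentage points.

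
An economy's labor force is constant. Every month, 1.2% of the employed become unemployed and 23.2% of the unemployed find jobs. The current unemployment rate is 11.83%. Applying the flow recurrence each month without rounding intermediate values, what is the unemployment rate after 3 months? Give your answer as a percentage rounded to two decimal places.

Unemployment rate after three months ≈ 7.90%.

With a fixed labor force, u_{t+1} = u_t + s·(1−u_t) − f·u_t = u_t·(1−s−f) + s.
Here 1−s−f = 0.756 and s = 0.012.
u_1 = 0.118300 × 0.756 + 0.012 = 0.101435.
u_2 = 0.101435 × 0.756 + 0.012 = 0.088685.
u_3 = 0.088685 × 0.756 + 0.012 = 0.079046.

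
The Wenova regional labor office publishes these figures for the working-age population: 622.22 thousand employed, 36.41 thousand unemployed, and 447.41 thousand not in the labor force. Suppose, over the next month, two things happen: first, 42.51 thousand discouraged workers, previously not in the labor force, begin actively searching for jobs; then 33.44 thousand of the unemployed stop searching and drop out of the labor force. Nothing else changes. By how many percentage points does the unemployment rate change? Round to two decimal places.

The unemployment rate changes by +1.28 percentage points.

Initially, labor force = 622.22 + 36.41 = 658.63 thousand, so u = 36.41/658.63 = 5.53%.
After the first change, unemployed and labor force both rise by 42.51 → E = 622.22, U = 78.92, labor force = 701.14 thousand.
After the second change, unemployed and labor force both fall by 33.44 → E = 622.22, U = 45.48, labor force = 667.70 thousand.
New unemployment rate = 45.48 / 667.70 = 6.81%.
Change = 6.81% − 5.53% = +1.28 percentage points.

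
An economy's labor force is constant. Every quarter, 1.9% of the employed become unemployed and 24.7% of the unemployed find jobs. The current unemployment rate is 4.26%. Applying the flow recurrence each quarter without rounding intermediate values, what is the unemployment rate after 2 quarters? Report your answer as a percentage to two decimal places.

With a fixed labor force, u_{t+1} = u_t + s·(1−u_t) − f·u_t = u_t·(1−s−f) + s.
Here 1−s−f = 0.734 and s = 0.019.
u_1 = 0.042600 × 0.734 + 0.019 = 0.050268.
u_2 = 0.050268 × 0.734 + 0.019 = 0.055897.

Unemployment rate after two quarters ≈ 5.59%.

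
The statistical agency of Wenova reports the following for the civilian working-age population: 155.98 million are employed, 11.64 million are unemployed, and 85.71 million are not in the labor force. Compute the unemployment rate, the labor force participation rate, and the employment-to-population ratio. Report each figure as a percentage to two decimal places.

Labor force = employed + unemployed = 155.98 + 11.64 = 167.62 million.
Working-age population = 167.62 + 85.71 = 253.33 million.
Unemployment rate = 11.64 / 167.62 = 6.94%.
Labor force participation rate = 167.62 / 253.33 = 66.17%.
Employment-population ratio = 155.98 / 253.33 = 61.57%.

Unemployment rate ≈ 6.94%; labor force participation rate ≈ 66.17%; employment-population ratio ≈ 61.57%.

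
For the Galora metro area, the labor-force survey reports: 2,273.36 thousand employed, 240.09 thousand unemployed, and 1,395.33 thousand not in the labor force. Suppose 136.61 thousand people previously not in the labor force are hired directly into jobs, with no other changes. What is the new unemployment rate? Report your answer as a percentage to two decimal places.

New unemployment rate ≈ 9.06%.

Initially, labor force = 2,273.36 + 240.09 = 2,513.45 thousand, so u = 240.09/2,513.45 = 9.55%.
After the change, employed and labor force both rise by 136.61; unemployed unchanged → E = 2,409.97, U = 240.09, labor force = 2,650.06 thousand.
New unemployment rate = 240.09 / 2,650.06 = 9.06%.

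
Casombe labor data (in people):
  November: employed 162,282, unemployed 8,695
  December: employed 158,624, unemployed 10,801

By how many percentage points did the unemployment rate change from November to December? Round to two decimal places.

The unemployment rate changed by +1.29 percentage points.

November: labor force = 162,282 + 8,695 = 170,977; u = 8,695/170,977 = 5.09%.
December: labor force = 158,624 + 10,801 = 169,425; u = 10,801/169,425 = 6.38%.
Change = 6.38% − 5.09% = +1.29 pp.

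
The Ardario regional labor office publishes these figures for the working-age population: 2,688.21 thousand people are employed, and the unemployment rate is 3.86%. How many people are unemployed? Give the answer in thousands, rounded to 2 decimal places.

Let U be the number unemployed. The labor force is E + U, and U/(E+U) = 0.0386.
So U = 0.0386 × 2,688.21 / (1 − 0.0386) = 103.7649 / 0.9614 ≈ 107.93 thousand.

About 107.93 thousand are unemployed.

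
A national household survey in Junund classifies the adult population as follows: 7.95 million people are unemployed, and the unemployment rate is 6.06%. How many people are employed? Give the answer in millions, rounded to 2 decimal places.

About 123.24 million are employed.

Labor force = U / u = 7.95 / 0.0606 ≈ 131.19 million.
Employed = labor force − unemployed = 131.19 − 7.95 = 123.24 million.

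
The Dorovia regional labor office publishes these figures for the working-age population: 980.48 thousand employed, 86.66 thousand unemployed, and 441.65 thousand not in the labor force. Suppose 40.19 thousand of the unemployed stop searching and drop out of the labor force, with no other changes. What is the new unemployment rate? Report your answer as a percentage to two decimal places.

Initially, labor force = 980.48 + 86.66 = 1,067.14 thousand, so u = 86.66/1,067.14 = 8.12%.
After the change, unemployed and labor force both fall by 40.19 → E = 980.48, U = 46.47, labor force = 1,026.95 thousand.
New unemployment rate = 46.47 / 1,026.95 = 4.53%.

New unemployment rate ≈ 4.53%.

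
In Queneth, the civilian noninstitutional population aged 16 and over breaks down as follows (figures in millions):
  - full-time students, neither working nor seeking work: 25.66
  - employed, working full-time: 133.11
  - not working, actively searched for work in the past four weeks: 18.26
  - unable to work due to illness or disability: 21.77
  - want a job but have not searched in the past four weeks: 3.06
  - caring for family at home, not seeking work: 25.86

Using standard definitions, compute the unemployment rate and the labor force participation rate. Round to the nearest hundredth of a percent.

Unemployment rate ≈ 12.06%; labor force participation rate ≈ 66.47%.

Employed = 133.11 million.
Unemployed = 18.26 million.
Labor force = 133.11 + 18.26 = 151.37 million.
Not in labor force = 25.66 + 21.77 + 3.06 + 25.86 = 76.35 million (those not working and not actively searching are outside the labor force — including those who want a job but have given up searching).
Civilian working-age population = 151.37 + 76.35 = 227.72 million.
Unemployment rate = 18.26 / 151.37 = 12.06%.
Labor force participation rate = 151.37 / 227.72 = 66.47%.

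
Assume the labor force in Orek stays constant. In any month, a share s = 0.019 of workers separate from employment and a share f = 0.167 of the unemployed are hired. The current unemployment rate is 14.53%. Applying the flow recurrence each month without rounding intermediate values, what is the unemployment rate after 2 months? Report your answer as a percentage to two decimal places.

With a fixed labor force, u_{t+1} = u_t + s·(1−u_t) − f·u_t = u_t·(1−s−f) + s.
Here 1−s−f = 0.814 and s = 0.019.
u_1 = 0.145300 × 0.814 + 0.019 = 0.137274.
u_2 = 0.137274 × 0.814 + 0.019 = 0.130741.

Unemployment rate after two months ≈ 13.07%.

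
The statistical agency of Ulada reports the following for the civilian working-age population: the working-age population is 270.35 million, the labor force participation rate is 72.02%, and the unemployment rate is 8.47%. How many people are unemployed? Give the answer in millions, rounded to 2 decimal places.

Labor force = 0.7202 × 270.35 = 194.71 million.
Unemployed = 0.0847 × 194.71 ≈ 16.49 million.

About 16.49 million are unemployed.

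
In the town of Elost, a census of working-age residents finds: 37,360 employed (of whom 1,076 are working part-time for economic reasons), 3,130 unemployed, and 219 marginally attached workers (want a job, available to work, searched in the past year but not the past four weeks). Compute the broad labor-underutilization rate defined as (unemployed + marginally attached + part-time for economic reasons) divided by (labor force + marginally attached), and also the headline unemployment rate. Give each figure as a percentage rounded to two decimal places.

Broad underutilization rate ≈ 10.87%; headline unemployment rate ≈ 7.73%.

Labor force = 37,360 + 3,130 = 40,490.
Numerator = 3,130 + 219 + 1,076 = 4,425.
Denominator = 40,490 + 219 = 40,709.
Broad rate = 4,425 / 40,709 = 10.87%.
Headline unemployment rate = 3,130 / 40,490 = 7.73%.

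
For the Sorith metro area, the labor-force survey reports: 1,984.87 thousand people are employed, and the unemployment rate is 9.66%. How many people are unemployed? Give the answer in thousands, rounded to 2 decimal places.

About 212.24 thousand are unemployed.

Let U be the number unemployed. The labor force is E + U, and U/(E+U) = 0.0966.
So U = 0.0966 × 1,984.87 / (1 − 0.0966) = 191.7384 / 0.9034 ≈ 212.24 thousand.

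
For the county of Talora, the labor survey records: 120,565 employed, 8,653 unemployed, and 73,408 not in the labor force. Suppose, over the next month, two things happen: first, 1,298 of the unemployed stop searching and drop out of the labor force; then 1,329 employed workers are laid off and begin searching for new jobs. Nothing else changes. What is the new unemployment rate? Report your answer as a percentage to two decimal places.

Initially, labor force = 120,565 + 8,653 = 129,218, so u = 8,653/129,218 = 6.70%.
After the first change, unemployed and labor force both fall by 1,298 → E = 120,565, U = 7,355, labor force = 127,920.
After the second change, employed falls and unemployed rises by 1,329; labor force unchanged → E = 119,236, U = 8,684, labor force = 127,920.
New unemployment rate = 8,684 / 127,920 = 6.79%.

New unemployment rate ≈ 6.79%.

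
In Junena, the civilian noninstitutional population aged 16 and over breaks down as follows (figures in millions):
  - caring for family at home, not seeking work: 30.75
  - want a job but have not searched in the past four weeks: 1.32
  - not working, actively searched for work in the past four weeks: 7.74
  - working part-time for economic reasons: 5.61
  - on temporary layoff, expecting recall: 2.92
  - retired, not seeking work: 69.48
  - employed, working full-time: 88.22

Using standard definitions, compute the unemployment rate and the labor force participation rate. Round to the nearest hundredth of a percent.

Employed = 5.61 + 88.22 = 93.83 million (anyone who worked, including part-time for economic reasons, counts as employed).
Unemployed = 7.74 + 2.92 = 10.66 million (jobless and actively searching, or on temporary layoff).
Labor force = 93.83 + 10.66 = 104.49 million.
Not in labor force = 30.75 + 1.32 + 69.48 = 101.55 million (those not working and not actively searching are outside the labor force — including those who want a job but have given up searching).
Civilian working-age population = 104.49 + 101.55 = 206.04 million.
Unemployment rate = 10.66 / 104.49 = 10.20%.
Labor force participation rate = 104.49 / 206.04 = 50.71%.

Unemployment rate ≈ 10.20%; labor force participation rate ≈ 50.71%.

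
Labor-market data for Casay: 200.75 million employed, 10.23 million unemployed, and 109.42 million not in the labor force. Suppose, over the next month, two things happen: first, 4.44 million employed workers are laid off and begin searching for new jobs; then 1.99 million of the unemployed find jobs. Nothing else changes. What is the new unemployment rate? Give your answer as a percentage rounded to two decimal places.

Initially, labor force = 200.75 + 10.23 = 210.98 million, so u = 10.23/210.98 = 4.85%.
After the first change, employed falls and unemployed rises by 4.44; labor force unchanged → E = 196.31, U = 14.67, labor force = 210.98 million.
After the second change, unemployed falls and employed rises by 1.99; labor force unchanged → E = 198.30, U = 12.68, labor force = 210.98 million.
New unemployment rate = 12.68 / 210.98 = 6.01%.

New unemployment rate ≈ 6.01%.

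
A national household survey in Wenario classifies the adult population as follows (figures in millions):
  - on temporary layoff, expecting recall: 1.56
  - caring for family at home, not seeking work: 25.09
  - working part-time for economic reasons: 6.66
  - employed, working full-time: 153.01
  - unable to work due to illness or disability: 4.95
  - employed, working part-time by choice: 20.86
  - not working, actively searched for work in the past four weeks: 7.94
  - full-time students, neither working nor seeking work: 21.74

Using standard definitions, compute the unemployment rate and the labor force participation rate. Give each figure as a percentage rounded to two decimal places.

Employed = 6.66 + 153.01 + 20.86 = 180.53 million (anyone who worked, including part-time for economic reasons, counts as employed).
Unemployed = 1.56 + 7.94 = 9.50 million (jobless and actively searching, or on temporary layoff).
Labor force = 180.53 + 9.50 = 190.03 million.
Not in labor force = 25.09 + 4.95 + 21.74 = 51.78 million (those not working and not actively searching are outside the labor force).
Civilian working-age population = 190.03 + 51.78 = 241.81 million.
Unemployment rate = 9.50 / 190.03 = 5.00%.
Labor force participation rate = 190.03 / 241.81 = 78.59%.

Unemployment rate ≈ 5.00%; labor force participation rate ≈ 78.59%.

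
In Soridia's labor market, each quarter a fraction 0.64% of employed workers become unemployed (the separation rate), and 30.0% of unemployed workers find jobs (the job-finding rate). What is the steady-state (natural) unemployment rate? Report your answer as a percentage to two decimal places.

Steady-state unemployment rate ≈ 2.09%.

At steady state the flows balance: s·E = f·U, so U/(E+U) = s/(s+f).
u* = 0.64 / (0.64 + 30.0) = 0.64 / 30.64 = 2.09%.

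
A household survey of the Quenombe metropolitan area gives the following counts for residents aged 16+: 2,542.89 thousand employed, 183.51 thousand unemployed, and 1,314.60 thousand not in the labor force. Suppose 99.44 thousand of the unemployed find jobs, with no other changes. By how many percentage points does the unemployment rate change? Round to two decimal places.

The unemployment rate changes by −3.65 percentage points.

Initially, labor force = 2,542.89 + 183.51 = 2,726.40 thousand, so u = 183.51/2,726.40 = 6.73%.
After the change, unemployed falls and employed rises by 99.44; labor force unchanged → E = 2,642.33, U = 84.07, labor force = 2,726.40 thousand.
New unemployment rate = 84.07 / 2,726.40 = 3.08%.
Change = 3.08% − 6.73% = −3.65 percentage points.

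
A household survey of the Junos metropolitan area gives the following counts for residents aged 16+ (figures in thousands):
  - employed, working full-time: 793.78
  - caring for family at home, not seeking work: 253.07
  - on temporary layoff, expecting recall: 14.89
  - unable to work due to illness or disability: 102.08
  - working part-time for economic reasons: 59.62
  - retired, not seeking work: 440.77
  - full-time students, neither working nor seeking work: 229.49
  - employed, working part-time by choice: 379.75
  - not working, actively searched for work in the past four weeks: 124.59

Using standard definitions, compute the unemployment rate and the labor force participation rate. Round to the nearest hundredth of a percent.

Unemployment rate ≈ 10.16%; labor force participation rate ≈ 57.24%.

Employed = 793.78 + 59.62 + 379.75 = 1,233.15 thousand (anyone who worked, including part-time for economic reasons, counts as employed).
Unemployed = 14.89 + 124.59 = 139.48 thousand (jobless and actively searching, or on temporary layoff).
Labor force = 1,233.15 + 139.48 = 1,372.63 thousand.
Not in labor force = 253.07 + 102.08 + 440.77 + 229.49 = 1,025.41 thousand (those not working and not actively searching are outside the labor force).
Civilian working-age population = 1,372.63 + 1,025.41 = 2,398.04 thousand.
Unemployment rate = 139.48 / 1,372.63 = 10.16%.
Labor force participation rate = 1,372.63 / 2,398.04 = 57.24%.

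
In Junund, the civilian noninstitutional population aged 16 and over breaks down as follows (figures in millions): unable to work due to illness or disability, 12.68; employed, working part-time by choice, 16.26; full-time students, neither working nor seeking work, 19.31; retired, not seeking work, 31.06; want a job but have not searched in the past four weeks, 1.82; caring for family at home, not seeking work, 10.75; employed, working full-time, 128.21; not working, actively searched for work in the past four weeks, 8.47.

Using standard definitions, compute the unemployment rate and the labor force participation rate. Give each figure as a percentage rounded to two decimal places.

Employed = 16.26 + 128.21 = 144.47 million.
Unemployed = 8.47 million.
Labor force = 144.47 + 8.47 = 152.94 million.
Not in labor force = 12.68 + 19.31 + 31.06 + 1.82 + 10.75 = 75.62 million (those not working and not actively searching are outside the labor force — including those who want a job but have given up searching).
Civilian working-age population = 152.94 + 75.62 = 228.56 million.
Unemployment rate = 8.47 / 152.94 = 5.54%.
Labor force participation rate = 152.94 / 228.56 = 66.91%.

Unemployment rate ≈ 5.54%; labor force participation rate ≈ 66.91%.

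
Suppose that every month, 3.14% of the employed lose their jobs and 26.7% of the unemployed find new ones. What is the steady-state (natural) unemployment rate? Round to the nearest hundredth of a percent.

At steady state the flows balance: s·E = f·U, so U/(E+U) = s/(s+f).
u* = 3.14 / (3.14 + 26.7) = 3.14 / 29.84 = 10.52%.

Steady-state unemployment rate ≈ 10.52%.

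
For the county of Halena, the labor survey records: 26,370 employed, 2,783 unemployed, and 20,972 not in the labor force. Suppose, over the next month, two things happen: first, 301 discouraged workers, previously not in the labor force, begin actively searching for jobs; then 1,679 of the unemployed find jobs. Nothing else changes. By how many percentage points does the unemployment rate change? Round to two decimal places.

Initially, labor force = 26,370 + 2,783 = 29,153, so u = 2,783/29,153 = 9.55%.
After the first change, unemployed and labor force both rise by 301 → E = 26,370, U = 3,084, labor force = 29,454.
After the second change, unemployed falls and employed rises by 1,679; labor force unchanged → E = 28,049, U = 1,405, labor force = 29,454.
New unemployment rate = 1,405 / 29,454 = 4.77%.
Change = 4.77% − 9.55% = −4.78 percentage points.

The unemployment rate changes by −4.78 percentage points.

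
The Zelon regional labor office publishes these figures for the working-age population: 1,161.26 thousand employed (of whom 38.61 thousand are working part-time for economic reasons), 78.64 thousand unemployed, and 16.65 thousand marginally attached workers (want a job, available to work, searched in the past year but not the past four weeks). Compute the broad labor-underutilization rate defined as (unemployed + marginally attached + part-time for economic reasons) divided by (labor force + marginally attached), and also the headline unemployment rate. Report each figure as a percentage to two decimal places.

Labor force = 1,161.26 + 78.64 = 1,239.90 thousand.
Numerator = 78.64 + 16.65 + 38.61 = 133.90 thousand.
Denominator = 1,239.90 + 16.65 = 1,256.55 thousand.
Broad rate = 133.90 / 1,256.55 = 10.66%.
Headline unemployment rate = 78.64 / 1,239.90 = 6.34%.

Broad underutilization rate ≈ 10.66%; headline unemployment rate ≈ 6.34%.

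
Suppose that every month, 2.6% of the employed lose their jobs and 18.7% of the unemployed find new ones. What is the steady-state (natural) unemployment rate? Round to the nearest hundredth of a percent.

Steady-state unemployment rate ≈ 12.21%.

At steady state the flows balance: s·E = f·U, so U/(E+U) = s/(s+f).
u* = 2.6 / (2.6 + 18.7) = 2.6 / 21.30 = 12.21%.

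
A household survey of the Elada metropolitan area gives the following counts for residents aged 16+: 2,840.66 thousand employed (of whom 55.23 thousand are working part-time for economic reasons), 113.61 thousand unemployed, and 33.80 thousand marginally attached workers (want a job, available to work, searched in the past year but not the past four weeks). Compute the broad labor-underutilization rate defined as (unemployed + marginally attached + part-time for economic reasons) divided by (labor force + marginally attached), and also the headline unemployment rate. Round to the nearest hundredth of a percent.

Broad underutilization rate ≈ 6.78%; headline unemployment rate ≈ 3.85%.

Labor force = 2,840.66 + 113.61 = 2,954.27 thousand.
Numerator = 113.61 + 33.80 + 55.23 = 202.64 thousand.
Denominator = 2,954.27 + 33.80 = 2,988.07 thousand.
Broad rate = 202.64 / 2,988.07 = 6.78%.
Headline unemployment rate = 113.61 / 2,954.27 = 3.85%.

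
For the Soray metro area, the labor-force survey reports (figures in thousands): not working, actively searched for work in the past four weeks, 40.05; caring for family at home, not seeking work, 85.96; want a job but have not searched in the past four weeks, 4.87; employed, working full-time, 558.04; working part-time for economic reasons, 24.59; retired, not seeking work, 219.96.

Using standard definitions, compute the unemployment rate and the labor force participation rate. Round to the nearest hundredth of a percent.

Employed = 558.04 + 24.59 = 582.63 thousand (anyone who worked, including part-time for economic reasons, counts as employed).
Unemployed = 40.05 thousand.
Labor force = 582.63 + 40.05 = 622.68 thousand.
Not in labor force = 85.96 + 4.87 + 219.96 = 310.79 thousand (those not working and not actively searching are outside the labor force — including those who want a job but have given up searching).
Civilian working-age population = 622.68 + 310.79 = 933.47 thousand.
Unemployment rate = 40.05 / 622.68 = 6.43%.
Labor force participation rate = 622.68 / 933.47 = 66.71%.

Unemployment rate ≈ 6.43%; labor force participation rate ≈ 66.71%.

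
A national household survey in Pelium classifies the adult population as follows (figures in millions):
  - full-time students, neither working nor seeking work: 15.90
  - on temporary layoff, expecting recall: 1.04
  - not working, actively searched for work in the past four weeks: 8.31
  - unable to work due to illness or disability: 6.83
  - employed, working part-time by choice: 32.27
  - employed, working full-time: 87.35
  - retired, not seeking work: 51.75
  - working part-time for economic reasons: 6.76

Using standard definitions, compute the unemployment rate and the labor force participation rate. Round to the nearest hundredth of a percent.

Employed = 32.27 + 87.35 + 6.76 = 126.38 million (anyone who worked, including part-time for economic reasons, counts as employed).
Unemployed = 1.04 + 8.31 = 9.35 million (jobless and actively searching, or on temporary layoff).
Labor force = 126.38 + 9.35 = 135.73 million.
Not in labor force = 15.90 + 6.83 + 51.75 = 74.48 million (those not working and not actively searching are outside the labor force).
Civilian working-age population = 135.73 + 74.48 = 210.21 million.
Unemployment rate = 9.35 / 135.73 = 6.89%.
Labor force participation rate = 135.73 / 210.21 = 64.57%.

Unemployment rate ≈ 6.89%; labor force participation rate ≈ 64.57%.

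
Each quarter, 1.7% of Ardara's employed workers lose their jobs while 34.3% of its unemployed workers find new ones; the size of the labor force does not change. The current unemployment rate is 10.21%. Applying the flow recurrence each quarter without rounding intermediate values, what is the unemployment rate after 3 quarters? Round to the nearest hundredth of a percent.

Unemployment rate after three quarters ≈ 6.16%.

With a fixed labor force, u_{t+1} = u_t + s·(1−u_t) − f·u_t = u_t·(1−s−f) + s.
Here 1−s−f = 0.640 and s = 0.017.
u_1 = 0.102100 × 0.640 + 0.017 = 0.082344.
u_2 = 0.082344 × 0.640 + 0.017 = 0.069700.
u_3 = 0.069700 × 0.640 + 0.017 = 0.061608.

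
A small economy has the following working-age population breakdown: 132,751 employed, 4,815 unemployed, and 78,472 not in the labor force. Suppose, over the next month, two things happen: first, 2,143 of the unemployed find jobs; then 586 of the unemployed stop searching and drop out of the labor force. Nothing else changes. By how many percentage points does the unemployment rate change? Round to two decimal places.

Initially, labor force = 132,751 + 4,815 = 137,566, so u = 4,815/137,566 = 3.50%.
After the first change, unemployed falls and employed rises by 2,143; labor force unchanged → E = 134,894, U = 2,672, labor force = 137,566.
After the second change, unemployed and labor force both fall by 586 → E = 134,894, U = 2,086, labor force = 136,980.
New unemployment rate = 2,086 / 136,980 = 1.52%.
Change = 1.52% − 3.50% = −1.98 percentage points.

The unemployment rate changes by −1.98 percentage points.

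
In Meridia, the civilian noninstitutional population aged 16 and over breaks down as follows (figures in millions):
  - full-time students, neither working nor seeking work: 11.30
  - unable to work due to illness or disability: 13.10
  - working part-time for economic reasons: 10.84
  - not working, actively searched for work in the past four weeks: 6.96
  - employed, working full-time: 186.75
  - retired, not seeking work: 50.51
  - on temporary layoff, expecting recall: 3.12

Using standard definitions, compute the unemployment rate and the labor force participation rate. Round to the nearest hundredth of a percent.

Unemployment rate ≈ 4.85%; labor force participation rate ≈ 73.49%.

Employed = 10.84 + 186.75 = 197.59 million (anyone who worked, including part-time for economic reasons, counts as employed).
Unemployed = 6.96 + 3.12 = 10.08 million (jobless and actively searching, or on temporary layoff).
Labor force = 197.59 + 10.08 = 207.67 million.
Not in labor force = 11.30 + 13.10 + 50.51 = 74.91 million (those not working and not actively searching are outside the labor force).
Civilian working-age population = 207.67 + 74.91 = 282.58 million.
Unemployment rate = 10.08 / 207.67 = 4.85%.
Labor force participation rate = 207.67 / 282.58 = 73.49%.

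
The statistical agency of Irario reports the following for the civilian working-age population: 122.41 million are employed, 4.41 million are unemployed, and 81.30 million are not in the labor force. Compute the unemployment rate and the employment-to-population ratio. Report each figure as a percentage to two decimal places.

Unemployment rate ≈ 3.48%; employment-population ratio ≈ 58.82%.

Labor force = employed + unemployed = 122.41 + 4.41 = 126.82 million.
Working-age population = 126.82 + 81.30 = 208.12 million.
Unemployment rate = 4.41 / 126.82 = 3.48%.
Employment-population ratio = 122.41 / 208.12 = 58.82%.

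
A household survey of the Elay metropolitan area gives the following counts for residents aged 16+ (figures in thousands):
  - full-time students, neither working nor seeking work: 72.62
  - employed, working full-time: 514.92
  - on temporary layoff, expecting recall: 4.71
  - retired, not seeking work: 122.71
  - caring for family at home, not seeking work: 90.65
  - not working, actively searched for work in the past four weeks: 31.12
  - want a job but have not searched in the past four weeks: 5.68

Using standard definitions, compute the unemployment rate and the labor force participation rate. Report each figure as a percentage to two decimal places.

Employed = 514.92 thousand.
Unemployed = 4.71 + 31.12 = 35.83 thousand (jobless and actively searching, or on temporary layoff).
Labor force = 514.92 + 35.83 = 550.75 thousand.
Not in labor force = 72.62 + 122.71 + 90.65 + 5.68 = 291.66 thousand (those not working and not actively searching are outside the labor force — including those who want a job but have given up searching).
Civilian working-age population = 550.75 + 291.66 = 842.41 thousand.
Unemployment rate = 35.83 / 550.75 = 6.51%.
Labor force participation rate = 550.75 / 842.41 = 65.38%.

Unemployment rate ≈ 6.51%; labor force participation rate ≈ 65.38%.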